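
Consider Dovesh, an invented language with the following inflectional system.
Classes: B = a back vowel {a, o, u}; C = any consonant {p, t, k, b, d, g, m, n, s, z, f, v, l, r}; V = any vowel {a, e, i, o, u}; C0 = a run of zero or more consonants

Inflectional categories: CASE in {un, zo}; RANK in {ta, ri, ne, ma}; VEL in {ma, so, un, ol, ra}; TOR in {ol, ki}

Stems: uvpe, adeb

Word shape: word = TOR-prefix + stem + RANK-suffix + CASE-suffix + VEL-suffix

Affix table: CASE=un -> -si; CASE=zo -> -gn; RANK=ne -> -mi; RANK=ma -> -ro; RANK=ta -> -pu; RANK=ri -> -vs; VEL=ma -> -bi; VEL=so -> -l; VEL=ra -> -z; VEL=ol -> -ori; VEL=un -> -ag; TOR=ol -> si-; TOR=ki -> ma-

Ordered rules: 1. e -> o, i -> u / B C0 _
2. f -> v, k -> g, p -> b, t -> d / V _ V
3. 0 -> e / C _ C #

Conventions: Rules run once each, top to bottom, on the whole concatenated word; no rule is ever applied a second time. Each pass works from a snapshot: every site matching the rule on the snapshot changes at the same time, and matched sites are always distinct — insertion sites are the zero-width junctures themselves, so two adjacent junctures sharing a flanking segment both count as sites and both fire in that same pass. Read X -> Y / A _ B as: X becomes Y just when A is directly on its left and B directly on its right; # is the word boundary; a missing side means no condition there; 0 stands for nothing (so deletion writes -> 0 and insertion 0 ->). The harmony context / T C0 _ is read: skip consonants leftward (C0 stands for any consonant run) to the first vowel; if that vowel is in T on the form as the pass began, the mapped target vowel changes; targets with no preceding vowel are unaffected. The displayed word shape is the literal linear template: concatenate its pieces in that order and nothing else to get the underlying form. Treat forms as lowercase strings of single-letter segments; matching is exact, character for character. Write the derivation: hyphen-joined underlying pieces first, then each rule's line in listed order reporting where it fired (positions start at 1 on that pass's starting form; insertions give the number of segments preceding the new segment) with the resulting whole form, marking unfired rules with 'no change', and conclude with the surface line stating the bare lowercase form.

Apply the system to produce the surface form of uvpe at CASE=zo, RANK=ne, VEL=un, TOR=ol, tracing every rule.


underlying: si-uvpe-mi-gn-ag
1. e -> o, i -> u / B C0 _: fires at position(s) 6: siuvpomignag
2. f -> v, k -> g, p -> b, t -> d / V _ V: no change
3. 0 -> e / C _ C #: no change
surface: siuvpomignag


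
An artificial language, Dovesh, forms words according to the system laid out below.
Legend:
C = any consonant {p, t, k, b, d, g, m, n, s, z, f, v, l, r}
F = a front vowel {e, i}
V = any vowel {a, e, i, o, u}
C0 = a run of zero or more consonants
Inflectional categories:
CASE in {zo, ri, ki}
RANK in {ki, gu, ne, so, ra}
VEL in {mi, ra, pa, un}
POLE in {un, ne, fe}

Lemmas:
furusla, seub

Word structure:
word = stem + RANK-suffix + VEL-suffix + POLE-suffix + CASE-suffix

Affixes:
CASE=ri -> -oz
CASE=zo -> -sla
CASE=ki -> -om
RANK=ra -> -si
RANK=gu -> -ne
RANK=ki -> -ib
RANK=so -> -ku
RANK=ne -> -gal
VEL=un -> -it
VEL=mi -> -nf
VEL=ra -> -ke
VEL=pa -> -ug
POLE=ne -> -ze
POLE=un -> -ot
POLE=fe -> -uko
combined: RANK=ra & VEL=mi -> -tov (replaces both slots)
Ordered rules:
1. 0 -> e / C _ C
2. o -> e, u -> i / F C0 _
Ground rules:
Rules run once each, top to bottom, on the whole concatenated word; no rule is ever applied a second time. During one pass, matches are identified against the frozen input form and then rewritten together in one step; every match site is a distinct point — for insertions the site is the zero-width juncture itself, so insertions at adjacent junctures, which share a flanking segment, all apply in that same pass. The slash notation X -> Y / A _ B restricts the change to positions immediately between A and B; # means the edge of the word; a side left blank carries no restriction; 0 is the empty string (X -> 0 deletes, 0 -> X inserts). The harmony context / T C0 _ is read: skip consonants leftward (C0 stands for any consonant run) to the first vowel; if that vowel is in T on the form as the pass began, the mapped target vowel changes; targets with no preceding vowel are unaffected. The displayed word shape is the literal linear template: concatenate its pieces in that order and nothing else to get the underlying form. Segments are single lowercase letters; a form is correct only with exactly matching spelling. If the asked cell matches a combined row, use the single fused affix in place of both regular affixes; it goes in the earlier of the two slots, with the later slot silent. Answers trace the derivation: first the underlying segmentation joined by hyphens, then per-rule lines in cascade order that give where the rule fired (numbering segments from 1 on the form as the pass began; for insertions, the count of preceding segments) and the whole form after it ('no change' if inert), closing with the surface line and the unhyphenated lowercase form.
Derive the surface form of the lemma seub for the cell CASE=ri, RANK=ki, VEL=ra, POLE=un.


underlying: seub-ib-ke-ot-oz
1. 0 -> e / C _ C: inserts after position(s) 6: seubibekeotoz
2. o -> e, u -> i / F C0 _: fires at position(s) 3, 10: seibibekeetoz
surface: seibibekeetoz


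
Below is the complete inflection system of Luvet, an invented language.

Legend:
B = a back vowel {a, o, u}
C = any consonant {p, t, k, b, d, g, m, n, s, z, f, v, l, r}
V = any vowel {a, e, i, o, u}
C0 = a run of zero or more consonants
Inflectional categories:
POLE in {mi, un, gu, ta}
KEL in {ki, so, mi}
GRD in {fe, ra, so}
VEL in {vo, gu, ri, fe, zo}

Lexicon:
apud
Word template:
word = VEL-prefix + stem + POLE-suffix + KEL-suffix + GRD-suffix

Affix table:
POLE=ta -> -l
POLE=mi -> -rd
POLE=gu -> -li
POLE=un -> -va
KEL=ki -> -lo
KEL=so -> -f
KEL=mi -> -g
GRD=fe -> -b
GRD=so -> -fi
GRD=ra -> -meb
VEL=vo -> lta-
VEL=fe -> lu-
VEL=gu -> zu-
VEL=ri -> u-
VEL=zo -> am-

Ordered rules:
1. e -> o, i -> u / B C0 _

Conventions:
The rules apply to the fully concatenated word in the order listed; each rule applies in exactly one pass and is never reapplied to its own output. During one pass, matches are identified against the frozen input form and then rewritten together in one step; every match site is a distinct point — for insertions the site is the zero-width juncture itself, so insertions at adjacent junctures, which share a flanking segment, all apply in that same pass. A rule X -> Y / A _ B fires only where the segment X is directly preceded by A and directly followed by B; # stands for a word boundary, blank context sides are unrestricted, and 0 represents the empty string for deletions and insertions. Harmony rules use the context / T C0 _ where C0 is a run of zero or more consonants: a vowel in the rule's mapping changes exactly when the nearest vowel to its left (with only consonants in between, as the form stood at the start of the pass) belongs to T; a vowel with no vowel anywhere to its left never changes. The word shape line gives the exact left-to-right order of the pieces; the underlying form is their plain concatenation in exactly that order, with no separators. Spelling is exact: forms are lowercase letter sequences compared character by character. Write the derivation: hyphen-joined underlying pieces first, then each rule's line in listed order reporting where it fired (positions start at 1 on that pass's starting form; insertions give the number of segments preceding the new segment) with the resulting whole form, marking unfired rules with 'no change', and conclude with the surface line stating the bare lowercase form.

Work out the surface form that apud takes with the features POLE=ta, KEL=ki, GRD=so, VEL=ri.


underlying: u-apud-l-lo-fi
1. e -> o, i -> u / B C0 _: fires at position(s) 10: uapudllofu
surface: uapudllofu


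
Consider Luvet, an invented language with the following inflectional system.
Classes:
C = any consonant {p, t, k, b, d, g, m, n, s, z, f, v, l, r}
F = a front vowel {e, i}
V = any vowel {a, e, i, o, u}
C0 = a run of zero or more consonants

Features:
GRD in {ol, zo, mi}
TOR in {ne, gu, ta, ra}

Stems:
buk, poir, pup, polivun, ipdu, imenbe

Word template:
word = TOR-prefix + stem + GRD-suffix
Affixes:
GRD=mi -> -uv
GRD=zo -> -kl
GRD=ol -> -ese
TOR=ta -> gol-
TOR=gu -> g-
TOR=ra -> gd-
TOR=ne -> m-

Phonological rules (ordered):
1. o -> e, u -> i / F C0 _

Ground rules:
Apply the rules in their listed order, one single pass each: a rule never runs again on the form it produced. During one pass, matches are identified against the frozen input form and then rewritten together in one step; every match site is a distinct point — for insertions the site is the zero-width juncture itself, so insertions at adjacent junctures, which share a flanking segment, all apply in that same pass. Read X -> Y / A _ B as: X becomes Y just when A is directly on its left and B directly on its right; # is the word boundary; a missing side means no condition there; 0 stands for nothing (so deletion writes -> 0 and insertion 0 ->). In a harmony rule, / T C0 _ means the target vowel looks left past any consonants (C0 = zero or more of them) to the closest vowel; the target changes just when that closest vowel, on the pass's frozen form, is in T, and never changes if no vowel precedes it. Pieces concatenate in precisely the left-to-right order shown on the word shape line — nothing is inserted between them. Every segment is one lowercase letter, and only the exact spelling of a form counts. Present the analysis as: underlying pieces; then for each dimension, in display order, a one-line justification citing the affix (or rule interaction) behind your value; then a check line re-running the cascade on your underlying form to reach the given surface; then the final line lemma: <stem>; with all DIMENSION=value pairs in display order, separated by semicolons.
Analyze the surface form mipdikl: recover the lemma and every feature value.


underlying: m-ipdu-kl
GRD=zo - signalled by the affix -kl
TOR=ne - signalled by the affix m-
check: mipdukl -> mipdikl
lemma: ipdu; GRD=zo; TOR=ne


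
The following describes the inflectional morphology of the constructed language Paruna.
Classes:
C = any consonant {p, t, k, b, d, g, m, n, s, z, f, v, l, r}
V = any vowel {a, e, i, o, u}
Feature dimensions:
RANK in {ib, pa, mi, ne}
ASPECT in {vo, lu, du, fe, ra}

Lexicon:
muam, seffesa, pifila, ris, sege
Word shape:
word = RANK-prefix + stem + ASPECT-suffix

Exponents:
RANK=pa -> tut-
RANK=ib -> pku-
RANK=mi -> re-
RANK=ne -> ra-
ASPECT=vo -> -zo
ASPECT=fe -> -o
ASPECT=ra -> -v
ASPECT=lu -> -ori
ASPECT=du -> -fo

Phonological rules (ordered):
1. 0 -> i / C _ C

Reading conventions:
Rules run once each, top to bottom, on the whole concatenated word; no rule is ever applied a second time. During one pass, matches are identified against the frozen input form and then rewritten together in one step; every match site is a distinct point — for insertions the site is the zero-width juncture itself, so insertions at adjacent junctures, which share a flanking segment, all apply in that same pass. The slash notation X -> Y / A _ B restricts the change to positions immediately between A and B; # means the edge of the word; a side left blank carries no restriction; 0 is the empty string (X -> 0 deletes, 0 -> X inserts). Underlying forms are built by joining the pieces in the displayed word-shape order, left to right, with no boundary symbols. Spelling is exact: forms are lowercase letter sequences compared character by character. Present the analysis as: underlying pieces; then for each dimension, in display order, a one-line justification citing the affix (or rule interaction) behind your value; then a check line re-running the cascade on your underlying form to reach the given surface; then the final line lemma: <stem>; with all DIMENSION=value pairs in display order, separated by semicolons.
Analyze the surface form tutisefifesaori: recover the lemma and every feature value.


underlying: tut-seffesa-ori
RANK=pa - signalled by the affix tut-
ASPECT=lu - signalled by the affix -ori
check: tutseffesaori -> tutisefifesaori
lemma: seffesa; RANK=pa; ASPECT=lu


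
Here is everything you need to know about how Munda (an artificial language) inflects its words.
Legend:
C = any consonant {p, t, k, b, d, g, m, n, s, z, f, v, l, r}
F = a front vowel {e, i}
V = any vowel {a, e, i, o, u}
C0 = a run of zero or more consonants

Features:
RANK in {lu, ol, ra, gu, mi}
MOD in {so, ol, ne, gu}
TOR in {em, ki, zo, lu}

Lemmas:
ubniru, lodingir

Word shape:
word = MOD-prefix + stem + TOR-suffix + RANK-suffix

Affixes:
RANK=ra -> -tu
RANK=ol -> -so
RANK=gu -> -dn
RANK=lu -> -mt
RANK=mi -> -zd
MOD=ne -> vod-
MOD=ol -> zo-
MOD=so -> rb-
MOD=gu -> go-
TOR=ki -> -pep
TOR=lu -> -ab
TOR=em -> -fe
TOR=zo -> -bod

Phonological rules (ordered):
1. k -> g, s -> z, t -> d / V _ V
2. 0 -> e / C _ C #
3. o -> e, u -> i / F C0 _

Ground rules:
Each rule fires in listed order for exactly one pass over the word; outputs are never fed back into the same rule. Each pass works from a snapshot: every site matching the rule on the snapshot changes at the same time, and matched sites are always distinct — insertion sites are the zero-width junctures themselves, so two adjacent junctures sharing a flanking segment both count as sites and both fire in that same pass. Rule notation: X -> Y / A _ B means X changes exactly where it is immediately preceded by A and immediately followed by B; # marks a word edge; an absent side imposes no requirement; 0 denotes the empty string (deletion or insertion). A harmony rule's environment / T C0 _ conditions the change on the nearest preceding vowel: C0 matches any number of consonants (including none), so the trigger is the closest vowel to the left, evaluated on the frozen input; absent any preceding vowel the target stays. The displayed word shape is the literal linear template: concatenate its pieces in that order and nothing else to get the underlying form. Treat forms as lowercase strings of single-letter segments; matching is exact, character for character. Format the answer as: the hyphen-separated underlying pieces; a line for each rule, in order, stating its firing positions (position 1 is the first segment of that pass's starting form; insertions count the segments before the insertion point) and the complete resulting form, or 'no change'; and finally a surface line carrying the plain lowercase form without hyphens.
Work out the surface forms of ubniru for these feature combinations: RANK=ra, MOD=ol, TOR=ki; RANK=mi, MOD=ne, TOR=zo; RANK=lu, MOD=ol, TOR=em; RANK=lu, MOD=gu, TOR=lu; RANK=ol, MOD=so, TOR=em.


cell RANK=ra, MOD=ol, TOR=ki:
underlying: zo-ubniru-pep-tu
1. k -> g, s -> z, t -> d / V _ V: no change
2. 0 -> e / C _ C #: no change
3. o -> e, u -> i / F C0 _: fires at position(s) 8, 13: zoubniripepti
surface: zoubniripepti

cell RANK=mi, MOD=ne, TOR=zo:
underlying: vod-ubniru-bod-zd
1. k -> g, s -> z, t -> d / V _ V: no change
2. 0 -> e / C _ C #: inserts after position(s) 13: vodubnirubodzed
3. o -> e, u -> i / F C0 _: fires at position(s) 9: vodubniribodzed
surface: vodubniribodzed

cell RANK=lu, MOD=ol, TOR=em:
underlying: zo-ubniru-fe-mt
1. k -> g, s -> z, t -> d / V _ V: no change
2. 0 -> e / C _ C #: inserts after position(s) 11: zoubnirufemet
3. o -> e, u -> i / F C0 _: fires at position(s) 8: zoubnirifemet
surface: zoubnirifemet

cell RANK=lu, MOD=gu, TOR=lu:
underlying: go-ubniru-ab-mt
1. k -> g, s -> z, t -> d / V _ V: no change
2. 0 -> e / C _ C #: inserts after position(s) 11: goubniruabmet
3. o -> e, u -> i / F C0 _: fires at position(s) 8: goubniriabmet
surface: goubniriabmet

cell RANK=ol, MOD=so, TOR=em:
underlying: rb-ubniru-fe-so
1. k -> g, s -> z, t -> d / V _ V: fires at position(s) 11: rbubnirufezo
2. 0 -> e / C _ C #: no change
3. o -> e, u -> i / F C0 _: fires at position(s) 8, 12: rbubnirifeze
surface: rbubnirifeze


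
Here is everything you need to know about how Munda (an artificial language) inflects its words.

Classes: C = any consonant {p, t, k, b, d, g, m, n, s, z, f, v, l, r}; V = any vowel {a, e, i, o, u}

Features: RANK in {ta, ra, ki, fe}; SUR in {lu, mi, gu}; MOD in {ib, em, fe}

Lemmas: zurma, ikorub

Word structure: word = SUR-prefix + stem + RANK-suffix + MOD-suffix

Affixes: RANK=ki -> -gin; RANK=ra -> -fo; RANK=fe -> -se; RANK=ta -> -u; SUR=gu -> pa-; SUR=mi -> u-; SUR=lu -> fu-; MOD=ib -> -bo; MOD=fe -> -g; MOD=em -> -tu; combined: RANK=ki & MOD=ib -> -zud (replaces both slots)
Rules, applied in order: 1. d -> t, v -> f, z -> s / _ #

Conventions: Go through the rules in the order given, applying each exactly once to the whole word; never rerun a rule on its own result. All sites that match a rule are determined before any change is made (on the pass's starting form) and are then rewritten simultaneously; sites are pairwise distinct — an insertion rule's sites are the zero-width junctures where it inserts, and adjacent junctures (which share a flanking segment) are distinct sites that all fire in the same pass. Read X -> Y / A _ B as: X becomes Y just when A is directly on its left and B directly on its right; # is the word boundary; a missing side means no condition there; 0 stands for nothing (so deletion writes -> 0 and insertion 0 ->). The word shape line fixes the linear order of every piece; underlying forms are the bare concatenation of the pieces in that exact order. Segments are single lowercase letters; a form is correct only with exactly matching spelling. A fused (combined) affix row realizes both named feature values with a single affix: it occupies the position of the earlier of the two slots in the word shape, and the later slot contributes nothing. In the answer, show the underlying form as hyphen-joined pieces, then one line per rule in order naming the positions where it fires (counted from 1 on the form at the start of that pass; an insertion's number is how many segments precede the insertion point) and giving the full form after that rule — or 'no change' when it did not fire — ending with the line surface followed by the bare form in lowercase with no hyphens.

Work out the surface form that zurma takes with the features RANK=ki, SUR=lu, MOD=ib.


underlying: fu-zurma-zud
1. d -> t, v -> f, z -> s / _ #: fires at position(s) 10: fuzurmazut
surface: fuzurmazut


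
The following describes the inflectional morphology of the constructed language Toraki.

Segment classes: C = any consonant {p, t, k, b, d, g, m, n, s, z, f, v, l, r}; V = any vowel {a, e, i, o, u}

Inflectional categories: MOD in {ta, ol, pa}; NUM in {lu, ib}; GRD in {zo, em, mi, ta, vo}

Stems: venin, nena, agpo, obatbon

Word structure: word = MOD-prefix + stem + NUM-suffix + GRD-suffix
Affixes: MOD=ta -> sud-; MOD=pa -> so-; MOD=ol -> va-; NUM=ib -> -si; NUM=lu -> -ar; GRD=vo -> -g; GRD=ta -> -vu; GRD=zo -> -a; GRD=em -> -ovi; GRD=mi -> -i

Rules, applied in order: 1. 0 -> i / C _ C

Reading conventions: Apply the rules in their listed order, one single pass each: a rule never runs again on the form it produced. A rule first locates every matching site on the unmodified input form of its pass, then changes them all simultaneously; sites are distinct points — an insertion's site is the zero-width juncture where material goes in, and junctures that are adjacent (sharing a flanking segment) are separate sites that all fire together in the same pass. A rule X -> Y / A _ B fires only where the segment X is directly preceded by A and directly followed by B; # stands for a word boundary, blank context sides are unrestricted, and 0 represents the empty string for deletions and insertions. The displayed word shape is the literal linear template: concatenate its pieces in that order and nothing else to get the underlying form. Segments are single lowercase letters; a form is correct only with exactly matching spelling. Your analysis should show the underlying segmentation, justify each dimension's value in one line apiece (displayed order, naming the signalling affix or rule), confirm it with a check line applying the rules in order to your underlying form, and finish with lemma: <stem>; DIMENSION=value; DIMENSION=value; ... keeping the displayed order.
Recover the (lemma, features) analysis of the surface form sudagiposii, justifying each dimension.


underlying: sud-agpo-si-i
MOD=ta - signalled by the affix sud-
NUM=ib - signalled by the affix -si
GRD=mi - signalled by the affix -i
check: sudagposii -> sudagiposii
lemma: agpo; MOD=ta; NUM=ib; GRD=mi


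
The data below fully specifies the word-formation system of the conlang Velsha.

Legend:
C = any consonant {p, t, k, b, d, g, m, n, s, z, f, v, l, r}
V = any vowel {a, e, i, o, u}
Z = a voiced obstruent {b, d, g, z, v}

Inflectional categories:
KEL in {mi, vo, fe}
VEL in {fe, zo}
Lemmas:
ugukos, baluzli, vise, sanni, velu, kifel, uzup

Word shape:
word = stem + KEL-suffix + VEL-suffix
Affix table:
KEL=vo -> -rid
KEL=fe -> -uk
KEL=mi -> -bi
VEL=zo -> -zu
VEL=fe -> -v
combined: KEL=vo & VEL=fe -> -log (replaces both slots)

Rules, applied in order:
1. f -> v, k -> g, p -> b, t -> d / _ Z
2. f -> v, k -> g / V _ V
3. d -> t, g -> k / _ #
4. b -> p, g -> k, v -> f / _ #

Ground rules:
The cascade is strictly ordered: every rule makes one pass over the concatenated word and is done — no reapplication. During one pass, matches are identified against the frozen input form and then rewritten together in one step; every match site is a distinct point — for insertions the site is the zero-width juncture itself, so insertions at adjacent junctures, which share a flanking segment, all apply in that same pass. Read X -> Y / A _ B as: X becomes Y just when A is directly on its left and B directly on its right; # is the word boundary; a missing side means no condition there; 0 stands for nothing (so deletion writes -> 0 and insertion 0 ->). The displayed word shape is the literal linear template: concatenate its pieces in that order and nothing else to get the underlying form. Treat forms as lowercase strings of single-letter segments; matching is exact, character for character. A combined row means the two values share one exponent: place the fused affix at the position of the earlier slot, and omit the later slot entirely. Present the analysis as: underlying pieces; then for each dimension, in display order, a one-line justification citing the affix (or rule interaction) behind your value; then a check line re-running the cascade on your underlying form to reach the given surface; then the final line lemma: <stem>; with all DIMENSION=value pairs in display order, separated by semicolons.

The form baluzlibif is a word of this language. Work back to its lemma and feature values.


underlying: baluzli-bi-v
KEL=mi - signalled by the affix -bi
VEL=fe - signalled by the affix -v
check: baluzlibiv -> baluzlibiv -> baluzlibiv -> baluzlibiv -> baluzlibif
lemma: baluzli; KEL=mi; VEL=fe


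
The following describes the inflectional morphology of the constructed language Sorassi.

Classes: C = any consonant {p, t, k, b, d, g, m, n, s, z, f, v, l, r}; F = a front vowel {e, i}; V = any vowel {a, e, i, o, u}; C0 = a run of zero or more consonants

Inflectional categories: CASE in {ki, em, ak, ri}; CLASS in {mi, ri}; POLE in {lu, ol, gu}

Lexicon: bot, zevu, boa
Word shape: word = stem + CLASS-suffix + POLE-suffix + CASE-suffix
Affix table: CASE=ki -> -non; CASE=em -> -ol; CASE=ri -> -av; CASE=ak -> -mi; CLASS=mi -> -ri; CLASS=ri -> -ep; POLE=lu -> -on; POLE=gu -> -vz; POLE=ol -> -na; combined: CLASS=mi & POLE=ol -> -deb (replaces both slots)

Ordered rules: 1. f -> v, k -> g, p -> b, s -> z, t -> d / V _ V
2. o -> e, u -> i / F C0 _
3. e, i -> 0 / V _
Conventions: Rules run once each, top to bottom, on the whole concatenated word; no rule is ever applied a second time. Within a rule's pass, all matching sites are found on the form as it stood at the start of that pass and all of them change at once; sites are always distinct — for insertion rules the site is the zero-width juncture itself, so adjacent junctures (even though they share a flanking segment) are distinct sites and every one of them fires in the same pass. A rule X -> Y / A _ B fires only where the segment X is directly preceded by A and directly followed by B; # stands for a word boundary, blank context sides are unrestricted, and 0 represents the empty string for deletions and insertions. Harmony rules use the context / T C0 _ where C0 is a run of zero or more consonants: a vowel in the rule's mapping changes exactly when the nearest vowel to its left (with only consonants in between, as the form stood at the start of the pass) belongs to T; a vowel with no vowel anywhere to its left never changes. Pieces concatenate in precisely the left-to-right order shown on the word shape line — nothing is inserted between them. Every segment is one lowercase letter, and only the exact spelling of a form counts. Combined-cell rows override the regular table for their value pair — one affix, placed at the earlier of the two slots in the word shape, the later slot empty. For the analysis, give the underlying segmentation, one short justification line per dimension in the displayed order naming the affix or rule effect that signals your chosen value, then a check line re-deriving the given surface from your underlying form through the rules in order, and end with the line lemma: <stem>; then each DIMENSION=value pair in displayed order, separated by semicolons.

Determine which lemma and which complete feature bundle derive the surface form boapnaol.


underlying: boa-ep-na-ol
CASE=em - signalled by the affix -ol
CLASS=ri - signalled by the affix -ep
POLE=ol - signalled by the affix -na
check: boaepnaol -> boaepnaol -> boaepnaol -> boapnaol
lemma: boa; CASE=em; CLASS=ri; POLE=ol


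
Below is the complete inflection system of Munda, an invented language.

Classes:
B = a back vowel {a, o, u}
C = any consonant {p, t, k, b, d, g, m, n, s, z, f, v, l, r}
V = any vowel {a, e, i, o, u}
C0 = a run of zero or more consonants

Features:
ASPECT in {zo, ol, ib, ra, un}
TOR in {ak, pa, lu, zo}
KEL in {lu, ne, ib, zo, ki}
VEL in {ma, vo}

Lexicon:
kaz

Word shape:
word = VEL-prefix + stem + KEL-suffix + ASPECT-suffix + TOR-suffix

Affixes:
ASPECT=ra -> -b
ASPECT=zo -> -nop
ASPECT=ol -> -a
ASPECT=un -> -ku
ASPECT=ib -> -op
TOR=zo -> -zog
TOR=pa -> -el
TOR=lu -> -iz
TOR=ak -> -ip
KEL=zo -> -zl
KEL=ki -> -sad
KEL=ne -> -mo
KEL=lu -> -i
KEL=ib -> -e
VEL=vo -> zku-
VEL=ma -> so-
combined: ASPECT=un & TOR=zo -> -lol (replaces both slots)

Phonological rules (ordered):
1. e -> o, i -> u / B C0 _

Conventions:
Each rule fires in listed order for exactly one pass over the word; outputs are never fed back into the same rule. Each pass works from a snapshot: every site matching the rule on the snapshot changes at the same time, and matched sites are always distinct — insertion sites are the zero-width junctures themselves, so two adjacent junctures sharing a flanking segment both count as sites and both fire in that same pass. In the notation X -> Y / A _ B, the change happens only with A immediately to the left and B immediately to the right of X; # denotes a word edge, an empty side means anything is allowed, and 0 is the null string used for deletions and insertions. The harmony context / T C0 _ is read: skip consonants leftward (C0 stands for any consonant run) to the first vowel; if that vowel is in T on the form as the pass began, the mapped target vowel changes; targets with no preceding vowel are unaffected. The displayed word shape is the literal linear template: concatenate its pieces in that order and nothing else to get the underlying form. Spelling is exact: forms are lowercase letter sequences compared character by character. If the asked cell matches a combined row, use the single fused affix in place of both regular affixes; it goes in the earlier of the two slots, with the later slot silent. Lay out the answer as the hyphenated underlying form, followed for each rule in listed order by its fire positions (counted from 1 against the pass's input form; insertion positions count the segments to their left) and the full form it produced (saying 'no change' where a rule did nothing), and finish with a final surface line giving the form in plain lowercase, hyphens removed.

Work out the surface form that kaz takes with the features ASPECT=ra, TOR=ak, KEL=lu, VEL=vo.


underlying: zku-kaz-i-b-ip
1. e -> o, i -> u / B C0 _: fires at position(s) 7: zkukazubip
surface: zkukazubip


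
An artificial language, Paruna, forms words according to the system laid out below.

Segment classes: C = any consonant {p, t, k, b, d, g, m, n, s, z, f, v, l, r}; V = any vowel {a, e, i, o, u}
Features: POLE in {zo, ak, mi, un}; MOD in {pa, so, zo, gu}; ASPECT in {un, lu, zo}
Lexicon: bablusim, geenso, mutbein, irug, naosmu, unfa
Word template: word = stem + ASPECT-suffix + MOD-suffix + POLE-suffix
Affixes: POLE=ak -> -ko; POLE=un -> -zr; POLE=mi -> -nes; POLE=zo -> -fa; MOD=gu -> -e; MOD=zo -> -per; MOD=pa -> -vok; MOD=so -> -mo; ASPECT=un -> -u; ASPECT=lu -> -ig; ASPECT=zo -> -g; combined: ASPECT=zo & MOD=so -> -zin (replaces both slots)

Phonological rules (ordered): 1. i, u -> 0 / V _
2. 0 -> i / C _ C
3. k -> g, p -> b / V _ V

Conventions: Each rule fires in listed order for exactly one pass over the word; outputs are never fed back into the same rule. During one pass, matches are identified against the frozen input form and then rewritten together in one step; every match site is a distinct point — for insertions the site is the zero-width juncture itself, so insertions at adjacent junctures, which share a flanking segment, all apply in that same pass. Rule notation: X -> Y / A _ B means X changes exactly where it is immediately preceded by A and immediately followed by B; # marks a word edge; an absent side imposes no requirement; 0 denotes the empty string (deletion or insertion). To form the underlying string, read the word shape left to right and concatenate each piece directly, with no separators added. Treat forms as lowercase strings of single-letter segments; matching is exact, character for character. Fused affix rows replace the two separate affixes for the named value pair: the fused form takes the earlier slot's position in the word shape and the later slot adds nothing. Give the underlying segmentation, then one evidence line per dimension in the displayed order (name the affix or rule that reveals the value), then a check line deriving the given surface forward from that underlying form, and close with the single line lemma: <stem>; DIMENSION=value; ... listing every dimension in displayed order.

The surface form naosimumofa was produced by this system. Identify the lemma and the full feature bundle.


underlying: naosmu-u-mo-fa
POLE=zo - signalled by the affix -fa
MOD=so - signalled by the affix -mo
ASPECT=un - signalled by the affix -u
check: naosmuumofa -> naosmumofa -> naosimumofa -> naosimumofa
lemma: naosmu; POLE=zo; MOD=so; ASPECT=un


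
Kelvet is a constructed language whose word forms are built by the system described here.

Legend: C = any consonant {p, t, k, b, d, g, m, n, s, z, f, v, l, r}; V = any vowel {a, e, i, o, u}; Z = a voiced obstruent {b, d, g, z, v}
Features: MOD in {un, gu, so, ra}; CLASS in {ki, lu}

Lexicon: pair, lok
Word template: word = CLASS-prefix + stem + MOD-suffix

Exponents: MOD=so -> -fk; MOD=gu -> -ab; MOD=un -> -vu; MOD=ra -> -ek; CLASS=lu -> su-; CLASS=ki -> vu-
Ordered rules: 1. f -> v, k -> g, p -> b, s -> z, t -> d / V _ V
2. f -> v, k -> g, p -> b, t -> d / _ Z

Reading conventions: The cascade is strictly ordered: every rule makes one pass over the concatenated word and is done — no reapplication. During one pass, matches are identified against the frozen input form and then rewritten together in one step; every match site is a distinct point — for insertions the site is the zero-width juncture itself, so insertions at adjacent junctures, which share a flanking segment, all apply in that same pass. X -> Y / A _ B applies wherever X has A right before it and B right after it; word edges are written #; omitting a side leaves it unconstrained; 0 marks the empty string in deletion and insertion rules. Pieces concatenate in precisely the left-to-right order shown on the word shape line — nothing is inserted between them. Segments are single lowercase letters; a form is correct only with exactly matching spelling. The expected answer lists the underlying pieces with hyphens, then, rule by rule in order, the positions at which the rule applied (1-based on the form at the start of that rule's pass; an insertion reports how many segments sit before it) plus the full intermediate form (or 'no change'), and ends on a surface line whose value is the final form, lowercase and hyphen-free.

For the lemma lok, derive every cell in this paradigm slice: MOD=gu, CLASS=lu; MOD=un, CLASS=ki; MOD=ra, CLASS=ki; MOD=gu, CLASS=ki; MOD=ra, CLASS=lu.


cell MOD=gu, CLASS=lu:
underlying: su-lok-ab
1. f -> v, k -> g, p -> b, s -> z, t -> d / V _ V: fires at position(s) 5: sulogab
2. f -> v, k -> g, p -> b, t -> d / _ Z: no change
surface: sulogab

cell MOD=un, CLASS=ki:
underlying: vu-lok-vu
1. f -> v, k -> g, p -> b, s -> z, t -> d / V _ V: no change
2. f -> v, k -> g, p -> b, t -> d / _ Z: fires at position(s) 5: vulogvu
surface: vulogvu

cell MOD=ra, CLASS=ki:
underlying: vu-lok-ek
1. f -> v, k -> g, p -> b, s -> z, t -> d / V _ V: fires at position(s) 5: vulogek
2. f -> v, k -> g, p -> b, t -> d / _ Z: no change
surface: vulogek

cell MOD=gu, CLASS=ki:
underlying: vu-lok-ab
1. f -> v, k -> g, p -> b, s -> z, t -> d / V _ V: fires at position(s) 5: vulogab
2. f -> v, k -> g, p -> b, t -> d / _ Z: no change
surface: vulogab

cell MOD=ra, CLASS=lu:
underlying: su-lok-ek
1. f -> v, k -> g, p -> b, s -> z, t -> d / V _ V: fires at position(s) 5: sulogek
2. f -> v, k -> g, p -> b, t -> d / _ Z: no change
surface: sulogek


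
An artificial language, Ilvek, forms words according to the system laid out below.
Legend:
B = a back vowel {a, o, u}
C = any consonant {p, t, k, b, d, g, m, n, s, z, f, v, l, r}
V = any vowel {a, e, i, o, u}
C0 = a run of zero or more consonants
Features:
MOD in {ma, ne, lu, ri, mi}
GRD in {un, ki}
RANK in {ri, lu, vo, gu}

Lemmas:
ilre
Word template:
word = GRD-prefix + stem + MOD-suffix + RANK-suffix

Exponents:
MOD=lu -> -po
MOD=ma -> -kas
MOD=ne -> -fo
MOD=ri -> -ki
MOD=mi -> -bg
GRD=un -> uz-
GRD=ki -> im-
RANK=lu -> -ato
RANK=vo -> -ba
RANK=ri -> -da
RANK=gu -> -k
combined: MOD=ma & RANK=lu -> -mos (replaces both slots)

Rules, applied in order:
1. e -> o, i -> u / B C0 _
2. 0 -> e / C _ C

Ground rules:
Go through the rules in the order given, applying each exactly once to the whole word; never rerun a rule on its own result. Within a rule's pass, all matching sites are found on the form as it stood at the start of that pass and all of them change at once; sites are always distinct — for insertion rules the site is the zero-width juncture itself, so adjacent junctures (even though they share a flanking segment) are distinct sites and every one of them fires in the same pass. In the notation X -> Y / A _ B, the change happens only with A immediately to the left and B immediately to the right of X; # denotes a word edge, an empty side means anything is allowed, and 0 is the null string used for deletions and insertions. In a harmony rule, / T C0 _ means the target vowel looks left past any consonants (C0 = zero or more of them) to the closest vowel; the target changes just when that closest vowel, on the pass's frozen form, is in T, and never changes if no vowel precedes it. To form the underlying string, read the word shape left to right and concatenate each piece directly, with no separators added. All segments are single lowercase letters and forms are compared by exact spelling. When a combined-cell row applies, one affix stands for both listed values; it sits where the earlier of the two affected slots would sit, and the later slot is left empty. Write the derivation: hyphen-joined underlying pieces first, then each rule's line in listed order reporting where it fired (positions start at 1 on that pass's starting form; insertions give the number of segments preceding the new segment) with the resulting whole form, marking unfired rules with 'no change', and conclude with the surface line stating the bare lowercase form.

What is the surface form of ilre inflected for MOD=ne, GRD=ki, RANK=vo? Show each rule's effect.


underlying: im-ilre-fo-ba
1. e -> o, i -> u / B C0 _: no change
2. 0 -> e / C _ C: inserts after position(s) 4: imilerefoba
surface: imilerefoba


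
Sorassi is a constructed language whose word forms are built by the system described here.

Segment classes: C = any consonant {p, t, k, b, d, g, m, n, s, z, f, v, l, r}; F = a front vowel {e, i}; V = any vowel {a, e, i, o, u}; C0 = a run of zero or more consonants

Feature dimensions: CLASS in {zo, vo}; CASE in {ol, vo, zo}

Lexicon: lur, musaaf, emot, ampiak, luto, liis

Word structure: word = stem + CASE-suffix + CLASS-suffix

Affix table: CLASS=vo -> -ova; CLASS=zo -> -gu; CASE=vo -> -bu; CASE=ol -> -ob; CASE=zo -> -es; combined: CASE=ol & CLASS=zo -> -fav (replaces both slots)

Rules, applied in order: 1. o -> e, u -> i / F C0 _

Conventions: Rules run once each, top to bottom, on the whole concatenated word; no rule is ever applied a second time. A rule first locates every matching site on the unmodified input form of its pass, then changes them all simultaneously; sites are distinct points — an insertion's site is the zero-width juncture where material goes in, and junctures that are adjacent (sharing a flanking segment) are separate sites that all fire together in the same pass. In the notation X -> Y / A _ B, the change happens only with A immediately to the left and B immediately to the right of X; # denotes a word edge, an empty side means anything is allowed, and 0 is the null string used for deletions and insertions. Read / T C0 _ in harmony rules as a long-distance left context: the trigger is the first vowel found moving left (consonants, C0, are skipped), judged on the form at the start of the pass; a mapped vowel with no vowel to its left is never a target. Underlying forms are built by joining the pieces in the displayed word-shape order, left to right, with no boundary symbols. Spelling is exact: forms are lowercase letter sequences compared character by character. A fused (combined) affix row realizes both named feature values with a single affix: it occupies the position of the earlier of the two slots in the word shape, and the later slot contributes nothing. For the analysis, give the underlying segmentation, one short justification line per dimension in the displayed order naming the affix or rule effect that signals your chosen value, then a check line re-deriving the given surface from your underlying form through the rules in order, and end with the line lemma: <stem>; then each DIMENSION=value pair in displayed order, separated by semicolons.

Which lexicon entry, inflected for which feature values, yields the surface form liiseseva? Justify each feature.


underlying: liis-es-ova
CLASS=vo - signalled by the affix -ova
CASE=zo - signalled by the affix -es
check: liisesova -> liiseseva
lemma: liis; CLASS=vo; CASE=zo


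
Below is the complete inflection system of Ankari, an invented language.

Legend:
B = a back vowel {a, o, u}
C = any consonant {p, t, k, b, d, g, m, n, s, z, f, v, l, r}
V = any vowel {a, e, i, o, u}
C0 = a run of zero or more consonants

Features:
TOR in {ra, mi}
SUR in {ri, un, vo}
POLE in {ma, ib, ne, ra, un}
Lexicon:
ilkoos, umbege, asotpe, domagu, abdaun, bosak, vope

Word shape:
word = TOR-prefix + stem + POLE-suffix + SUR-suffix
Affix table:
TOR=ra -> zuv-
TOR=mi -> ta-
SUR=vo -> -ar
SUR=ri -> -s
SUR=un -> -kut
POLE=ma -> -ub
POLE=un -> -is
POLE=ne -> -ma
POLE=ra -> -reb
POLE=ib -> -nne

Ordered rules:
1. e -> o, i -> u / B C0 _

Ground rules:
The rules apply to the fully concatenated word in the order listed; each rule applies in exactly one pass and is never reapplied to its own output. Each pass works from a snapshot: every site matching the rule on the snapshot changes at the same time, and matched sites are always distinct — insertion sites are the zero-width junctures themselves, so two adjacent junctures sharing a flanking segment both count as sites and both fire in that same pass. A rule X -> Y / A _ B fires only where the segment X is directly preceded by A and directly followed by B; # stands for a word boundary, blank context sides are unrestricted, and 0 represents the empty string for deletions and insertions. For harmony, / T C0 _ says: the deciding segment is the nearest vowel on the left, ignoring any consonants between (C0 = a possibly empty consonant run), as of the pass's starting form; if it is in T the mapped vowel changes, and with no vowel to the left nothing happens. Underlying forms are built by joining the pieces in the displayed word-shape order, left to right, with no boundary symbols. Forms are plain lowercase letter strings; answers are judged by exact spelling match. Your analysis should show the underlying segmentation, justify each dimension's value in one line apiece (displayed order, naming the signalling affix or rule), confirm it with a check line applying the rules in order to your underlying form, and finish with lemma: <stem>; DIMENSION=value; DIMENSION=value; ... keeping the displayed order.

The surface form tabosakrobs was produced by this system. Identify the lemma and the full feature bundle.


underlying: ta-bosak-reb-s
TOR=mi - signalled by the affix ta-
SUR=ri - signalled by the affix -s
POLE=ra - signalled by the affix -reb
check: tabosakrebs -> tabosakrobs
lemma: bosak; TOR=mi; SUR=ri; POLE=ra
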